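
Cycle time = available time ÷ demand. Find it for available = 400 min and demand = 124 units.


Cycle time = available time / demand
= 400 / 124
= 3.23 min/unit


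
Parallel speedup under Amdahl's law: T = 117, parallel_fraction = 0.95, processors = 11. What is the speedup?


Amdahl's law: T_p = T × ((1-p) + p/N)
= 117 × ((1-0.95) + 0.95/11)
= 117 × (0.05 + 0.0864)
= 117 × 0.1364
= 15.95
Speedup = 117/15.95
= 7.33×


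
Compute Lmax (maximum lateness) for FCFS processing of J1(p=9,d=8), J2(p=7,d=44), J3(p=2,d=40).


Lateness per job (L = C - d):
  J1: C=9, d=8, L=1
  J2: C=16, d=44, L=-28
  J3: C=18, d=40, L=-22
Lmax = max(1, -28, -22)
= 1


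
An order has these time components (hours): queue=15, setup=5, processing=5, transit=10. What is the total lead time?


Lead time = queue + setup + processing + transit
= 15 + 5 + 5 + 10
= 35 hours


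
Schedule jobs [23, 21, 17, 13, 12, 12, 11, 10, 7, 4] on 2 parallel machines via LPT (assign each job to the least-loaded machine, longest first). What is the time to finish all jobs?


Jobs (LPT sorted): [23, 21, 17, 13, 12, 12, 11, 10, 7, 4]
Machines: 2
  J=23 → Machine 1 (load: 0+23=23)
  J=21 → Machine 2 (load: 0+21=21)
  J=17 → Machine 2 (load: 21+17=38)
  J=13 → Machine 1 (load: 23+13=36)
  J=12 → Machine 1 (load: 36+12=48)
  J=12 → Machine 2 (load: 38+12=50)
  J=11 → Machine 1 (load: 48+11=59)
  J=10 → Machine 2 (load: 50+10=60)
  J=7 → Machine 1 (load: 59+7=66)
  J=4 → Machine 2 (load: 60+4=64)
Machine loads: [66, 64]
Makespan = max = 66 time units


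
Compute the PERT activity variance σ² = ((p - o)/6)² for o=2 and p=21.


σ² = ((p - o) / 6)² = (p - o)² / 36
= (21 - 2)² / 36
= 19² / 36
= 361 / 36
= 10.0278


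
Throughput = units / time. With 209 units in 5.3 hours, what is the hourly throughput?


Throughput = units / time
= 209 / 5.3
= 39.4 units/hour


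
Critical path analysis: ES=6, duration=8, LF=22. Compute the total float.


EF = ES + duration = 6 + 8 = 14
LS = LF - duration = 22 - 8 = 14
Total Float = LF - EF = 22 - 14
(or LS - ES = 14 - 6)
= 8


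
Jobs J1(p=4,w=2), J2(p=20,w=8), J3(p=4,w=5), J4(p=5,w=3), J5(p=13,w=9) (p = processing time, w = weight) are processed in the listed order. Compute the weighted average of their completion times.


Completion times:
  J1: C=4, w×C=2×4=8
  J2: C=24, w×C=8×24=192
  J3: C=28, w×C=5×28=140
  J4: C=33, w×C=3×33=99
  J5: C=46, w×C=9×46=414
Sum w×C = 853
Sum w = 27
Weighted avg = 853/27
= 31.59


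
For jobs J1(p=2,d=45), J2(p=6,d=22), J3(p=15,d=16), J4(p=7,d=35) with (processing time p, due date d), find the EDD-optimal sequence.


EDD: sort by earliest due date
  J3: d=16, p=15
  J2: d=22, p=6
  J4: d=35, p=7
  J1: d=45, p=2
Order: J3 → J2 → J4 → J1


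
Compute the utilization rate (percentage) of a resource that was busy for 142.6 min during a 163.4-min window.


Utilization = busy / total × 100
= 142.6 / 163.4 × 100
= 87.3%


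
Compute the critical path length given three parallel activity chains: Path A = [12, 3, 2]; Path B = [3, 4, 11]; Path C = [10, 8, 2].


Path A: 12 + 3 + 2 = 17
Path B: 3 + 4 + 11 = 18
Path C: 10 + 8 + 2 = 20
Critical path = longest = max(17, 18, 20)
= 20 (Path C)


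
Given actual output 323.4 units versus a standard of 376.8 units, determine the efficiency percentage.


Efficiency = (actual / standard) × 100
= (323.4 / 376.8) × 100
= 85.8%


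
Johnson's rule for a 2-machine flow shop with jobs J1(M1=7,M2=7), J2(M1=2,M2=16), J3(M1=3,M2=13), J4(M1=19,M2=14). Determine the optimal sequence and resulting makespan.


Johnson's rule:
Group 1 (M1≤M2, sort by M1): ['J2', 'J3', 'J1']
Group 2 (M1>M2, sort desc M2): ['J4']
Sequence: J2 → J3 → J1 → J4
Makespan calculation:
  J2: M1 done=2, M2 done=18
  J3: M1 done=5, M2 done=31
  J1: M1 done=12, M2 done=38
  J4: M1 done=31, M2 done=52
= Sequence: J2 → J3 → J1 → J4, Makespan: 52


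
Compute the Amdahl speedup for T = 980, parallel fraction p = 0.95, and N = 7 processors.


Amdahl's law: T_p = T × ((1-p) + p/N)
= 980 × ((1-0.95) + 0.95/7)
= 980 × (0.05 + 0.1357)
= 980 × 0.1857
= 182.00
Speedup = 980/182.00
= 5.38×


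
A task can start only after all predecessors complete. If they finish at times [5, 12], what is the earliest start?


ES = max of all predecessor completion times
Predecessors: [5, 12]
ES = max(5, 12)
= 12


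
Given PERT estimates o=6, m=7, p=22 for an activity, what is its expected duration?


te = (o + 4m + p) / 6
= (6 + 4×7 + 22) / 6
= (6 + 28 + 22) / 6
= 56 / 6
= 9.33


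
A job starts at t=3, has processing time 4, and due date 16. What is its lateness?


Completion = 3 + 4 = 7
Lateness = C - d = 7 - 16
= -9


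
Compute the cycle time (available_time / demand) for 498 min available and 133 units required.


Cycle time = available time / demand
= 498 / 133
= 3.74 min/unit


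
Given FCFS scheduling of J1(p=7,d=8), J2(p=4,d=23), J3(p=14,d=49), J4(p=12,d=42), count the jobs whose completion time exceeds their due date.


Completion vs due date:
  J1: C=7, d=8 → on time
  J2: C=11, d=23 → on time
  J3: C=25, d=49 → on time
  J4: C=37, d=42 → on time
Tardy jobs: none
Count = 0


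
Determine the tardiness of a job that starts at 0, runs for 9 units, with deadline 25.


Completion = start + processing = 0 + 9 = 9
Tardiness = max(0, C - d) = max(0, 9 - 25)
= max(0, -16)
= 0


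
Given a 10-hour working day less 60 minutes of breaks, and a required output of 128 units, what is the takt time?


Available = 10×60 - 60 = 540 min
Takt time = 540 / 128
= 4.22 min/unit


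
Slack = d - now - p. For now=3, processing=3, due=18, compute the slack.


Slack = due - current_time - processing
= 18 - 3 - 3
= 12


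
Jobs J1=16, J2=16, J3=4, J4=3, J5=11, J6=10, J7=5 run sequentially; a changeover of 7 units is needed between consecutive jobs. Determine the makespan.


Makespan = Σ processing + (n-1) × setup
= (16 + 16 + 4 + 3 + 11 + 10 + 5) + (7-1)×7
= 65 + 42
= 107 time units


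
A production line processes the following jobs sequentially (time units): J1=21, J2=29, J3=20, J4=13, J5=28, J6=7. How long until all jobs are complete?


Sequential makespan: sum all processing times
= 21 + 29 + 20 + 13 + 28 + 7
= 118 time units


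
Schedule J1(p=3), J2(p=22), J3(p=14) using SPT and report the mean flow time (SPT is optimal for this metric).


SPT order: J1 → J3 → J2
Completion times:
  J1: C=3
  J3: C=17
  J2: C=39
Sum = 59, n = 3
Mean flow = 59/3
= 19.67


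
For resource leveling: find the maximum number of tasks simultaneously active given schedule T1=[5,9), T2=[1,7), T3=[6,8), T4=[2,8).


Check each time point for overlaps:
  t=6: 4 tasks active (T1, T2, T3, T4)
Max concurrent = 4


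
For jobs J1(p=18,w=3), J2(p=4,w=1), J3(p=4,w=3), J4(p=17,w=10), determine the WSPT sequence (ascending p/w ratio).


WSPT (Smith's rule): sort by p/w ascending
  J3: p/w = 4/3 = 1.333
  J4: p/w = 17/10 = 1.700
  J2: p/w = 4/1 = 4.000
  J1: p/w = 18/3 = 6.000
Order: J3 → J4 → J2 → J1


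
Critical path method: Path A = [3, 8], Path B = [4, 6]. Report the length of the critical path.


Path A: 3 + 8 = 11
Path B: 4 + 6 = 10
Critical path = longest = max(11, 10)
= 11 (Path A)


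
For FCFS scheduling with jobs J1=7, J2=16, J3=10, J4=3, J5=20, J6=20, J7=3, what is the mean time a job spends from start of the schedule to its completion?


Completion times:
  J1: completes at 7
  J2: completes at 23
  J3: completes at 33
  J4: completes at 36
  J5: completes at 56
  J6: completes at 76
  J7: completes at 79
Sum = 310
Average = 310/7
= 44.29


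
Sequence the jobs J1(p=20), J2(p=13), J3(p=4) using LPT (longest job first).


LPT: sort by longest processing time first
  J1: p=20
  J2: p=13
  J3: p=4
Order: J1 → J2 → J3


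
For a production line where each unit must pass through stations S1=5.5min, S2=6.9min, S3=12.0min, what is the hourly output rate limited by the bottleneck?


Bottleneck = longest station time
Station times: [5.5, 6.9, 12.0]
Max = 12.0 min
Rate = 60 / 12.0
= 5.00 units/hour (bottleneck: 12.0min)


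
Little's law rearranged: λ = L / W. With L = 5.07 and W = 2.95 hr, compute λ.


Little's law: L = λW → λ = L / W
= 5.07 / 2.95
= 1.72 per hour


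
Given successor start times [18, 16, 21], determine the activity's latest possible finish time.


LF = min of all successor start times
Successors start at: [18, 16, 21]
LF = min(18, 16, 21)
= 16


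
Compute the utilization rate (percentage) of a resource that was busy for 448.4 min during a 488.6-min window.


Utilization = busy / total × 100
= 448.4 / 488.6 × 100
= 91.8%


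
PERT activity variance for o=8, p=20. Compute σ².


σ² = ((p - o) / 6)² = (p - o)² / 36
= (20 - 8)² / 36
= 12² / 36
= 144 / 36
= 4.0000


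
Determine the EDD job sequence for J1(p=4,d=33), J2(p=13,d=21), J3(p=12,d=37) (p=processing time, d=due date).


EDD: sort by earliest due date
  J2: d=21, p=13
  J1: d=33, p=4
  J3: d=37, p=12
Order: J2 → J1 → J3


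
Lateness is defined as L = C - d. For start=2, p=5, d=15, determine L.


Completion = 2 + 5 = 7
Lateness = C - d = 7 - 15
= -8


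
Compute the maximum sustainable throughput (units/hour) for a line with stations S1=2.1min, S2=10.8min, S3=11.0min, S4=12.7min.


Bottleneck = longest station time
Station times: [2.1, 10.8, 11.0, 12.7]
Max = 12.7 min
Rate = 60 / 12.7
= 4.72 units/hour (bottleneck: 12.7min)


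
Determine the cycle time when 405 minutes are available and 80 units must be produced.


Cycle time = available time / demand
= 405 / 80
= 5.06 min/unit


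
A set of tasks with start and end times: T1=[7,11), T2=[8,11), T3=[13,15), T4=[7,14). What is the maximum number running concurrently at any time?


Check each time point for overlaps:
  t=8: 3 tasks active (T1, T2, T4)
Max concurrent = 3


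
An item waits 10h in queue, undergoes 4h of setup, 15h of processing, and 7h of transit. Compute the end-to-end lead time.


Lead time = queue + setup + processing + transit
= 10 + 4 + 15 + 7
= 36 hours


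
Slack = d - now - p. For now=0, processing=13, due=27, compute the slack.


Slack = due - current_time - processing
= 27 - 0 - 13
= 14


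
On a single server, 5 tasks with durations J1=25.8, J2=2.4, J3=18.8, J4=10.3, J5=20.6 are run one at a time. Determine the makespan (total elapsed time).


Sequential makespan: sum all processing times
= 25.8 + 2.4 + 18.8 + 10.3 + 20.6
= 77.9 time units


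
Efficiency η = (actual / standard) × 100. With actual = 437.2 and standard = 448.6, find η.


Efficiency = (actual / standard) × 100
= (437.2 / 448.6) × 100
= 97.5%


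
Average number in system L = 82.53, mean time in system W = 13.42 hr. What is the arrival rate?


Little's law: L = λW → λ = L / W
= 82.53 / 13.42
= 6.15 per hour


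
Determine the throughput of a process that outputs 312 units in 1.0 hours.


Throughput = units / time
= 312 / 1.0
= 312.0 units/hour


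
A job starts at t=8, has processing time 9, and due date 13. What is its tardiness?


Completion = start + processing = 8 + 9 = 17
Tardiness = max(0, C - d) = max(0, 17 - 13)
= max(0, 4)
= 4


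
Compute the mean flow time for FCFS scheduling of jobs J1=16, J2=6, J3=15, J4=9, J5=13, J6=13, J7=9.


Completion times:
  J1: completes at 16
  J2: completes at 22
  J3: completes at 37
  J4: completes at 46
  J5: completes at 59
  J6: completes at 72
  J7: completes at 81
Sum = 333
Average = 333/7
= 47.57


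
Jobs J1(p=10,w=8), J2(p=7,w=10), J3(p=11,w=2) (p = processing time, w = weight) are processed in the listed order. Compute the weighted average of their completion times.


Completion times:
  J1: C=10, w×C=8×10=80
  J2: C=17, w×C=10×17=170
  J3: C=28, w×C=2×28=56
Sum w×C = 306
Sum w = 20
Weighted avg = 306/20
= 15.30


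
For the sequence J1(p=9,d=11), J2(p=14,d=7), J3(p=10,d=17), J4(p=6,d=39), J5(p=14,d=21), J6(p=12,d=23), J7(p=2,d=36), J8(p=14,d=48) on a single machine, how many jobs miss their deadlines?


Completion vs due date:
  J1: C=9, d=11 → on time
  J2: C=23, d=7 → TARDY
  J3: C=33, d=17 → TARDY
  J4: C=39, d=39 → on time
  J5: C=53, d=21 → TARDY
  J6: C=65, d=23 → TARDY
  J7: C=67, d=36 → TARDY
  J8: C=81, d=48 → TARDY
Tardy jobs: J2, J3, J5, J6, J7, J8
Count = 6


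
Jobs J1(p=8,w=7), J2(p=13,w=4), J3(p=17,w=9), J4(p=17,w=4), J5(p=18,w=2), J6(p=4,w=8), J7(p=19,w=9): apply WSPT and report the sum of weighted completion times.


WSPT order (by p/w): J6 → J1 → J3 → J7 → J2 → J4 → J5
  J6: C=4, w·C=8×4=32
  J1: C=12, w·C=7×12=84
  J3: C=29, w·C=9×29=261
  J7: C=48, w·C=9×48=432
  J2: C=61, w·C=4×61=244
  J4: C=78, w·C=4×78=312
  J5: C=96, w·C=2×96=192
Σ w·C = 1557
= 1557


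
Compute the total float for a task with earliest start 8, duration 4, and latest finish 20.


EF = ES + duration = 8 + 4 = 12
LS = LF - duration = 20 - 4 = 16
Total Float = LF - EF = 20 - 12
(or LS - ES = 16 - 8)
= 8


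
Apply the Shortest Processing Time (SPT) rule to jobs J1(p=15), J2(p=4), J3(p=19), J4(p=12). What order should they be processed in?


SPT: sort by shortest processing time
  J2: p=4
  J4: p=12
  J1: p=15
  J3: p=19
Order: J2 → J4 → J1 → J3


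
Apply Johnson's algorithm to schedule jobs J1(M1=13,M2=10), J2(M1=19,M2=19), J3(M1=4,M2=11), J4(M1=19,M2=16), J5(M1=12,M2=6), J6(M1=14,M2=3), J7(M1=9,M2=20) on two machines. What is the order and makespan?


Johnson's rule:
Group 1 (M1≤M2, sort by M1): ['J3', 'J7', 'J2']
Group 2 (M1>M2, sort desc M2): ['J4', 'J1', 'J5', 'J6']
Sequence: J3 → J7 → J2 → J4 → J1 → J5 → J6
Makespan calculation:
  J3: M1 done=4, M2 done=15
  J7: M1 done=13, M2 done=35
  J2: M1 done=32, M2 done=54
  J4: M1 done=51, M2 done=70
  J1: M1 done=64, M2 done=80
  J5: M1 done=76, M2 done=86
  J6: M1 done=90, M2 done=93
= Sequence: J3 → J7 → J2 → J4 → J1 → J5 → J6, Makespan: 93


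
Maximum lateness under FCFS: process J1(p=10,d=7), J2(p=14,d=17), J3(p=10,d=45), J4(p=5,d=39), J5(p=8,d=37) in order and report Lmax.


Lateness per job (L = C - d):
  J1: C=10, d=7, L=3
  J2: C=24, d=17, L=7
  J3: C=34, d=45, L=-11
  J4: C=39, d=39, L=0
  J5: C=47, d=37, L=10
Lmax = max(3, 7, -11, 0, 10)
= 10


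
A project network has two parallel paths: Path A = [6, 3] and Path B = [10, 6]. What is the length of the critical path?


Path A: 6 + 3 = 9
Path B: 10 + 6 = 16
Critical path = longest = max(9, 16)
= 16 (Path B)


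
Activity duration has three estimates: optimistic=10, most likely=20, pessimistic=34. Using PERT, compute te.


te = (o + 4m + p) / 6
= (10 + 4×20 + 34) / 6
= (10 + 80 + 34) / 6
= 124 / 6
= 20.67


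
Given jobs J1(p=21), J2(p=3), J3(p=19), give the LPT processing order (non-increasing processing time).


LPT: sort by longest processing time first
  J1: p=21
  J3: p=19
  J2: p=3
Order: J1 → J3 → J2


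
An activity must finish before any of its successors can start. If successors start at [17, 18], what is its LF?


LF = min of all successor start times
Successors start at: [17, 18]
LF = min(17, 18)
= 17


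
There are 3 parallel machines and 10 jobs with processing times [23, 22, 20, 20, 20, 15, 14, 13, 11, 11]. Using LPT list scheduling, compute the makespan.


Jobs (LPT sorted): [23, 22, 20, 20, 20, 15, 14, 13, 11, 11]
Machines: 3
  J=23 → Machine 1 (load: 0+23=23)
  J=22 → Machine 2 (load: 0+22=22)
  J=20 → Machine 3 (load: 0+20=20)
  J=20 → Machine 3 (load: 20+20=40)
  J=20 → Machine 2 (load: 22+20=42)
  J=15 → Machine 1 (load: 23+15=38)
  J=14 → Machine 1 (load: 38+14=52)
  J=13 → Machine 3 (load: 40+13=53)
  J=11 → Machine 2 (load: 42+11=53)
  J=11 → Machine 1 (load: 52+11=63)
Machine loads: [63, 53, 53]
Makespan = max = 63 time units


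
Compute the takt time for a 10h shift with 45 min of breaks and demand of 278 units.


Available = 10×60 - 45 = 555 min
Takt time = 555 / 278
= 2.00 min/unit


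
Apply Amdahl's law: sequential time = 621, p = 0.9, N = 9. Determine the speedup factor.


Amdahl's law: T_p = T × ((1-p) + p/N)
= 621 × ((1-0.9) + 0.9/9)
= 621 × (0.10 + 0.1000)
= 621 × 0.2000
= 124.20
Speedup = 621/124.20
= 5.00×


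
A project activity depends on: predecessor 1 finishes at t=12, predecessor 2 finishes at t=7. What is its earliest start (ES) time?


ES = max of all predecessor completion times
Predecessors: [12, 7]
ES = max(12, 7)
= 12


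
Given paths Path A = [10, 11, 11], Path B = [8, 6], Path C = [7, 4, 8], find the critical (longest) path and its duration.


Path A: 10 + 11 + 11 = 32
Path B: 8 + 6 = 14
Path C: 7 + 4 + 8 = 19
Critical path = longest = max(32, 14, 19)
= 32 (Path A)


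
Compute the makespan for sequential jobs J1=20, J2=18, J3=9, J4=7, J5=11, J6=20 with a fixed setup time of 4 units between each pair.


Makespan = Σ processing + (n-1) × setup
= (20 + 18 + 9 + 7 + 11 + 20) + (6-1)×4
= 85 + 20
= 105 time units


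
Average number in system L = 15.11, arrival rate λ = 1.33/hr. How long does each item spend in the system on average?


Little's law: L = λW → W = L / λ
= 15.11 / 1.33
= 11.36 hours


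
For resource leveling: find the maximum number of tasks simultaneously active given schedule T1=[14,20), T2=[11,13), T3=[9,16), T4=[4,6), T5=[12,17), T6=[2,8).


Check each time point for overlaps:
  t=12: 3 tasks active (T2, T3, T5)
Max concurrent = 3


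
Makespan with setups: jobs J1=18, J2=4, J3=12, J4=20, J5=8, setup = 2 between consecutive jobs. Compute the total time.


Makespan = Σ processing + (n-1) × setup
= (18 + 4 + 12 + 20 + 8) + (5-1)×2
= 62 + 8
= 70 time units


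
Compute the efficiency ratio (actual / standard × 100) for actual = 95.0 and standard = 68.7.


Efficiency = (actual / standard) × 100
= (95.0 / 68.7) × 100
= 138.3%


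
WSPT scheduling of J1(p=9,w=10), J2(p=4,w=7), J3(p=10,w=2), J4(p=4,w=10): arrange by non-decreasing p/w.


WSPT (Smith's rule): sort by p/w ascending
  J4: p/w = 4/10 = 0.400
  J2: p/w = 4/7 = 0.571
  J1: p/w = 9/10 = 0.900
  J3: p/w = 10/2 = 5.000
Order: J4 → J2 → J1 → J3


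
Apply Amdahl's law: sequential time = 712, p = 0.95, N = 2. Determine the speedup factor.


Amdahl's law: T_p = T × ((1-p) + p/N)
= 712 × ((1-0.95) + 0.95/2)
= 712 × (0.05 + 0.4750)
= 712 × 0.5250
= 373.80
Speedup = 712/373.80
= 1.90×


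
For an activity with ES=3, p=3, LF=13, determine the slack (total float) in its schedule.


EF = ES + duration = 3 + 3 = 6
LS = LF - duration = 13 - 3 = 10
Total Float = LF - EF = 13 - 6
(or LS - ES = 10 - 3)
= 7


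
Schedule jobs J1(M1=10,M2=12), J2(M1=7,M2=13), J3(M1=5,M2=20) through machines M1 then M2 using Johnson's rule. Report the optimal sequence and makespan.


Johnson's rule:
Group 1 (M1≤M2, sort by M1): ['J3', 'J2', 'J1']
Group 2 (M1>M2, sort desc M2): []
Sequence: J3 → J2 → J1
Makespan calculation:
  J3: M1 done=5, M2 done=25
  J2: M1 done=12, M2 done=38
  J1: M1 done=22, M2 done=50
= Sequence: J3 → J2 → J1, Makespan: 50


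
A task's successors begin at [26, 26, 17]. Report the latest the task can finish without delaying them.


LF = min of all successor start times
Successors start at: [26, 26, 17]
LF = min(26, 26, 17)
= 17


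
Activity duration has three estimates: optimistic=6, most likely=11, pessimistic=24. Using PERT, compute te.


te = (o + 4m + p) / 6
= (6 + 4×11 + 24) / 6
= (6 + 44 + 24) / 6
= 74 / 6
= 12.33


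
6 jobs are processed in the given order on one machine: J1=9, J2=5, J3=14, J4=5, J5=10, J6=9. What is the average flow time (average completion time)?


Completion times:
  J1: completes at 9
  J2: completes at 14
  J3: completes at 28
  J4: completes at 33
  J5: completes at 43
  J6: completes at 52
Sum = 179
Average = 179/6
= 29.83


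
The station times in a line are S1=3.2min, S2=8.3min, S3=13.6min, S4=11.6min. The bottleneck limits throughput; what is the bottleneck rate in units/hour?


Bottleneck = longest station time
Station times: [3.2, 8.3, 13.6, 11.6]
Max = 13.6 min
Rate = 60 / 13.6
= 4.41 units/hour (bottleneck: 13.6min)


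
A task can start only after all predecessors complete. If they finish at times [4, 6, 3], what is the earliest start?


ES = max of all predecessor completion times
Predecessors: [4, 6, 3]
ES = max(4, 6, 3)
= 6


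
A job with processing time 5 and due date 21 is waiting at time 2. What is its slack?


Slack = due - current_time - processing
= 21 - 2 - 5
= 14


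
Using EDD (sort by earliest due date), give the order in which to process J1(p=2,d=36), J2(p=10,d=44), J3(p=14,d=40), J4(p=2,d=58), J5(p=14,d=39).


EDD: sort by earliest due date
  J1: d=36, p=2
  J5: d=39, p=14
  J3: d=40, p=14
  J2: d=44, p=10
  J4: d=58, p=2
Order: J1 → J5 → J3 → J2 → J4


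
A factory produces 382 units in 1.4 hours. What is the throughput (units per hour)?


Throughput = units / time
= 382 / 1.4
= 272.9 units/hour


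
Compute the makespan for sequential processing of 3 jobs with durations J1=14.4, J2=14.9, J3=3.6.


Sequential makespan: sum all processing times
= 14.4 + 14.9 + 3.6
= 32.9 time units


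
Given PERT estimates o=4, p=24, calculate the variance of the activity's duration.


σ² = ((p - o) / 6)² = (p - o)² / 36
= (24 - 4)² / 36
= 20² / 36
= 400 / 36
= 11.1111


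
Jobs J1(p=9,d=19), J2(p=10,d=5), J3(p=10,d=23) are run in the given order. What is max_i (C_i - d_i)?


Lateness per job (L = C - d):
  J1: C=9, d=19, L=-10
  J2: C=19, d=5, L=14
  J3: C=29, d=23, L=6
Lmax = max(-10, 14, 6)
= 14


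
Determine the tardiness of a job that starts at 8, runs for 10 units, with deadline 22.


Completion = start + processing = 8 + 10 = 18
Tardiness = max(0, C - d) = max(0, 18 - 22)
= max(0, -4)
= 0


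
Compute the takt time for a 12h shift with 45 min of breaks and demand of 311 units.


Available = 12×60 - 45 = 675 min
Takt time = 675 / 311
= 2.17 min/unit


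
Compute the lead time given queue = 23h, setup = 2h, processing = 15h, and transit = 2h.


Lead time = queue + setup + processing + transit
= 23 + 2 + 15 + 2
= 42 hours


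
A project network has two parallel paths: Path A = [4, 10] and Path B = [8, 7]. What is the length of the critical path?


Path A: 4 + 10 = 14
Path B: 8 + 7 = 15
Critical path = longest = max(14, 15)
= 15 (Path B)


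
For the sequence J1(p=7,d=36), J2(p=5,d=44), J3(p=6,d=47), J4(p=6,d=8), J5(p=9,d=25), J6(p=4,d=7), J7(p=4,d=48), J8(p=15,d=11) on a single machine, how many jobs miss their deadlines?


Completion vs due date:
  J1: C=7, d=36 → on time
  J2: C=12, d=44 → on time
  J3: C=18, d=47 → on time
  J4: C=24, d=8 → TARDY
  J5: C=33, d=25 → TARDY
  J6: C=37, d=7 → TARDY
  J7: C=41, d=48 → on time
  J8: C=56, d=11 → TARDY
Tardy jobs: J4, J5, J6, J8
Count = 4


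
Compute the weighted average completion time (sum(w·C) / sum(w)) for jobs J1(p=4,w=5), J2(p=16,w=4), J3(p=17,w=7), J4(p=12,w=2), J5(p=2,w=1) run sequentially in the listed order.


Completion times:
  J1: C=4, w×C=5×4=20
  J2: C=20, w×C=4×20=80
  J3: C=37, w×C=7×37=259
  J4: C=49, w×C=2×49=98
  J5: C=51, w×C=1×51=51
Sum w×C = 508
Sum w = 19
Weighted avg = 508/19
= 26.74


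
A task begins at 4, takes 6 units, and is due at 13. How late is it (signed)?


Completion = 4 + 6 = 10
Lateness = C - d = 10 - 13
= -3


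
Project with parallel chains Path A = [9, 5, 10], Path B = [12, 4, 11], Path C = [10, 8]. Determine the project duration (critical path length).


Path A: 9 + 5 + 10 = 24
Path B: 12 + 4 + 11 = 27
Path C: 10 + 8 = 18
Critical path = longest = max(24, 27, 18)
= 27 (Path B)


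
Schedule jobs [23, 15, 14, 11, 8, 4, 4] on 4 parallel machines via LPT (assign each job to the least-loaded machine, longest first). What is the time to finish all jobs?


Jobs (LPT sorted): [23, 15, 14, 11, 8, 4, 4]
Machines: 4
  J=23 → Machine 1 (load: 0+23=23)
  J=15 → Machine 2 (load: 0+15=15)
  J=14 → Machine 3 (load: 0+14=14)
  J=11 → Machine 4 (load: 0+11=11)
  J=8 → Machine 4 (load: 11+8=19)
  J=4 → Machine 3 (load: 14+4=18)
  J=4 → Machine 2 (load: 15+4=19)
Machine loads: [23, 19, 18, 19]
Makespan = max = 23 time units


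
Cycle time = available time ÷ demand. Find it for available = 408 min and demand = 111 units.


Cycle time = available time / demand
= 408 / 111
= 3.68 min/unit


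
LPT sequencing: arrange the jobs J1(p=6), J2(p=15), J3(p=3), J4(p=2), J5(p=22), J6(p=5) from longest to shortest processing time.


LPT: sort by longest processing time first
  J5: p=22
  J2: p=15
  J1: p=6
  J6: p=5
  J3: p=3
  J4: p=2
Order: J5 → J2 → J1 → J6 → J3 → J4


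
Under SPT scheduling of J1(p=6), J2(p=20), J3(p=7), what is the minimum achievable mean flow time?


SPT order: J1 → J3 → J2
Completion times:
  J1: C=6
  J3: C=13
  J2: C=33
Sum = 52, n = 3
Mean flow = 52/3
= 17.33


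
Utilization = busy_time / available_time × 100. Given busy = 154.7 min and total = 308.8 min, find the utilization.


Utilization = busy / total × 100
= 154.7 / 308.8 × 100
= 50.1%


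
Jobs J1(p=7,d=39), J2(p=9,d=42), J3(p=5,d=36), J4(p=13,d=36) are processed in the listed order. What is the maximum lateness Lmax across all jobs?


Lateness per job (L = C - d):
  J1: C=7, d=39, L=-32
  J2: C=16, d=42, L=-26
  J3: C=21, d=36, L=-15
  J4: C=34, d=36, L=-2
Lmax = max(-32, -26, -15, -2)
= -2


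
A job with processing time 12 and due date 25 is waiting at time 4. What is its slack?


Slack = due - current_time - processing
= 25 - 4 - 12
= 9


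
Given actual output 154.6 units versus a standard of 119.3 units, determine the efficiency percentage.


Efficiency = (actual / standard) × 100
= (154.6 / 119.3) × 100
= 129.6%


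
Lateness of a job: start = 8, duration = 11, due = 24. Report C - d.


Completion = 8 + 11 = 19
Lateness = C - d = 19 - 24
= -5


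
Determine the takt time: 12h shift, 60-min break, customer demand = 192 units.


Available = 12×60 - 60 = 660 min
Takt time = 660 / 192
= 3.44 min/unit


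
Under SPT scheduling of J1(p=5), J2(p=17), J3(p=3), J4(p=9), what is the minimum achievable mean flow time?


SPT order: J3 → J1 → J4 → J2
Completion times:
  J3: C=3
  J1: C=8
  J4: C=17
  J2: C=34
Sum = 62, n = 4
Mean flow = 62/4
= 15.50


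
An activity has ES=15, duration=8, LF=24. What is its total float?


EF = ES + duration = 15 + 8 = 23
LS = LF - duration = 24 - 8 = 16
Total Float = LF - EF = 24 - 23
(or LS - ES = 16 - 15)
= 1


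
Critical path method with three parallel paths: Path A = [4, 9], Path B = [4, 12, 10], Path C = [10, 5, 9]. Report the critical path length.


Path A: 4 + 9 = 13
Path B: 4 + 12 + 10 = 26
Path C: 10 + 5 + 9 = 24
Critical path = longest = max(13, 26, 24)
= 26 (Path B)


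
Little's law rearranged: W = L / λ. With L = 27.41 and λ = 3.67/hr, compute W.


Little's law: L = λW → W = L / λ
= 27.41 / 3.67
= 7.47 hours


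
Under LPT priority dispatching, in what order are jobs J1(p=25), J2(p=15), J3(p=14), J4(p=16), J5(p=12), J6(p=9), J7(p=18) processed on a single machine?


LPT: sort by longest processing time first
  J1: p=25
  J7: p=18
  J4: p=16
  J2: p=15
  J3: p=14
  J5: p=12
  J6: p=9
Order: J1 → J7 → J4 → J2 → J3 → J5 → J6


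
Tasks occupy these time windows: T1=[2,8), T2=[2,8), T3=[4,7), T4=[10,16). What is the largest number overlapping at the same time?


Check each time point for overlaps:
  t=4: 3 tasks active (T1, T2, T3)
Max concurrent = 3


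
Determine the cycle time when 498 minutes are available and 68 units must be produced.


Cycle time = available time / demand
= 498 / 68
= 7.32 min/unit


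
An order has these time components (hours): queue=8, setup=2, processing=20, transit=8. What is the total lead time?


Lead time = queue + setup + processing + transit
= 8 + 2 + 20 + 8
= 38 hours


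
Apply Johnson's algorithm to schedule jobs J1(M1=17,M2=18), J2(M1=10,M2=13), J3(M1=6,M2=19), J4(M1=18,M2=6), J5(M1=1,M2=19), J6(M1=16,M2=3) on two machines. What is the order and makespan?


Johnson's rule:
Group 1 (M1≤M2, sort by M1): ['J5', 'J3', 'J2', 'J1']
Group 2 (M1>M2, sort desc M2): ['J4', 'J6']
Sequence: J5 → J3 → J2 → J1 → J4 → J6
Makespan calculation:
  J5: M1 done=1, M2 done=20
  J3: M1 done=7, M2 done=39
  J2: M1 done=17, M2 done=52
  J1: M1 done=34, M2 done=70
  J4: M1 done=52, M2 done=76
  J6: M1 done=68, M2 done=79
= Sequence: J5 → J3 → J2 → J1 → J4 → J6, Makespan: 79


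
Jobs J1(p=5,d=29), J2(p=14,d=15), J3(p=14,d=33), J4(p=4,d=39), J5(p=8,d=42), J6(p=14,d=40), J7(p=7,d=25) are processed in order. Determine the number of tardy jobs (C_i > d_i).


Completion vs due date:
  J1: C=5, d=29 → on time
  J2: C=19, d=15 → TARDY
  J3: C=33, d=33 → on time
  J4: C=37, d=39 → on time
  J5: C=45, d=42 → TARDY
  J6: C=59, d=40 → TARDY
  J7: C=66, d=25 → TARDY
Tardy jobs: J2, J5, J6, J7
Count = 4


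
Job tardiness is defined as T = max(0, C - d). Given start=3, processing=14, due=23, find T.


Completion = start + processing = 3 + 14 = 17
Tardiness = max(0, C - d) = max(0, 17 - 23)
= max(0, -6)
= 0


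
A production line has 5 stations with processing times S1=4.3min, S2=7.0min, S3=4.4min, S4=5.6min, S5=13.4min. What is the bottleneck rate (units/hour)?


Bottleneck = longest station time
Station times: [4.3, 7.0, 4.4, 5.6, 13.4]
Max = 13.4 min
Rate = 60 / 13.4
= 4.48 units/hour (bottleneck: 13.4min)


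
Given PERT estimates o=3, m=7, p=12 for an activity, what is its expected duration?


te = (o + 4m + p) / 6
= (3 + 4×7 + 12) / 6
= (3 + 28 + 12) / 6
= 43 / 6
= 7.17


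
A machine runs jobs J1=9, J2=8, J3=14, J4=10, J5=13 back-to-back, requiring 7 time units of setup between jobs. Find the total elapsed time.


Makespan = Σ processing + (n-1) × setup
= (9 + 8 + 14 + 10 + 13) + (5-1)×7
= 54 + 28
= 82 time units


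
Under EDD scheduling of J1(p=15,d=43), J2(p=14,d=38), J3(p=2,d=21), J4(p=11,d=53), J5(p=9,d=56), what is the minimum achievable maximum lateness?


EDD order: J3 → J2 → J1 → J4 → J5
Completion and lateness:
  J3: C=2, d=21, L=2-21=-19
  J2: C=16, d=38, L=16-38=-22
  J1: C=31, d=43, L=31-43=-12
  J4: C=42, d=53, L=42-53=-11
  J5: C=51, d=56, L=51-56=-5
Lmax = max(-19, -22, -12, -11, -5)
= -5


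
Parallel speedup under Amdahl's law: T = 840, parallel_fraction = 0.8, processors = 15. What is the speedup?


Amdahl's law: T_p = T × ((1-p) + p/N)
= 840 × ((1-0.8) + 0.8/15)
= 840 × (0.20 + 0.0533)
= 840 × 0.2533
= 212.80
Speedup = 840/212.80
= 3.95×


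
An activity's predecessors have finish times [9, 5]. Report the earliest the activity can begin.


ES = max of all predecessor completion times
Predecessors: [9, 5]
ES = max(9, 5)
= 9


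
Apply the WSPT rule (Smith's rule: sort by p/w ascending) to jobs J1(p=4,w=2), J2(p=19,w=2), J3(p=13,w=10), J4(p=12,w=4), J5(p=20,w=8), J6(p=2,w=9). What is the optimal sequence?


WSPT (Smith's rule): sort by p/w ascending
  J6: p/w = 2/9 = 0.222
  J3: p/w = 13/10 = 1.300
  J1: p/w = 4/2 = 2.000
  J5: p/w = 20/8 = 2.500
  J4: p/w = 12/4 = 3.000
  J2: p/w = 19/2 = 9.500
Order: J6 → J3 → J1 → J5 → J4 → J2


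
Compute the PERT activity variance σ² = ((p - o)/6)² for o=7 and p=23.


σ² = ((p - o) / 6)² = (p - o)² / 36
= (23 - 7)² / 36
= 16² / 36
= 256 / 36
= 7.1111


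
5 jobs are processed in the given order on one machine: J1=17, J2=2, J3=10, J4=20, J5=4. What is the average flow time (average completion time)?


Completion times:
  J1: completes at 17
  J2: completes at 19
  J3: completes at 29
  J4: completes at 49
  J5: completes at 53
Sum = 167
Average = 167/5
= 33.40


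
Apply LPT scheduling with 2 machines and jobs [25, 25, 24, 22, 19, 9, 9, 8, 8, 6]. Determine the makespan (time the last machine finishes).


Jobs (LPT sorted): [25, 25, 24, 22, 19, 9, 9, 8, 8, 6]
Machines: 2
  J=25 → Machine 1 (load: 0+25=25)
  J=25 → Machine 2 (load: 0+25=25)
  J=24 → Machine 1 (load: 25+24=49)
  J=22 → Machine 2 (load: 25+22=47)
  J=19 → Machine 2 (load: 47+19=66)
  J=9 → Machine 1 (load: 49+9=58)
  J=9 → Machine 1 (load: 58+9=67)
  J=8 → Machine 2 (load: 66+8=74)
  J=8 → Machine 1 (load: 67+8=75)
  J=6 → Machine 2 (load: 74+6=80)
Machine loads: [75, 80]
Makespan = max = 80 time units


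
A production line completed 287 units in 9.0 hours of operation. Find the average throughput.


Throughput = units / time
= 287 / 9.0
= 31.9 units/hour


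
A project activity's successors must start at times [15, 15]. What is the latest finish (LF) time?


LF = min of all successor start times
Successors start at: [15, 15]
LF = min(15, 15)
= 15


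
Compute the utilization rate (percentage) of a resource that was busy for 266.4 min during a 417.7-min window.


Utilization = busy / total × 100
= 266.4 / 417.7 × 100
= 63.8%


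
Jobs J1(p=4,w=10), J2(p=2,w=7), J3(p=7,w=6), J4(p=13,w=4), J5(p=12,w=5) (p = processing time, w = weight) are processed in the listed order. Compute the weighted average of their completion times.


Completion times:
  J1: C=4, w×C=10×4=40
  J2: C=6, w×C=7×6=42
  J3: C=13, w×C=6×13=78
  J4: C=26, w×C=4×26=104
  J5: C=38, w×C=5×38=190
Sum w×C = 454
Sum w = 32
Weighted avg = 454/32
= 14.19


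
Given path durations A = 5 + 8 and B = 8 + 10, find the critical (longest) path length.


Path A: 5 + 8 = 13
Path B: 8 + 10 = 18
Critical path = longest = max(13, 18)
= 18 (Path B)


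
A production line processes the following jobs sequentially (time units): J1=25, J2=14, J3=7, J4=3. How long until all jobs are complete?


Sequential makespan: sum all processing times
= 25 + 14 + 7 + 3
= 49 time units


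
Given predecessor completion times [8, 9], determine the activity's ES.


ES = max of all predecessor completion times
Predecessors: [8, 9]
ES = max(8, 9)
= 9


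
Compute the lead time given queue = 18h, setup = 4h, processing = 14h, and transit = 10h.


Lead time = queue + setup + processing + transit
= 18 + 4 + 14 + 10
= 46 hours


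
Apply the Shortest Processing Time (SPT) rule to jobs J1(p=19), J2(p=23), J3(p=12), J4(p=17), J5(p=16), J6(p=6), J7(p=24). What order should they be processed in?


SPT: sort by shortest processing time
  J6: p=6
  J3: p=12
  J5: p=16
  J4: p=17
  J1: p=19
  J2: p=23
  J7: p=24
Order: J6 → J3 → J5 → J4 → J1 → J2 → J7


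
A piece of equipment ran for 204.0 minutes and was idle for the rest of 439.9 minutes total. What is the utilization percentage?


Utilization = busy / total × 100
= 204.0 / 439.9 × 100
= 46.4%


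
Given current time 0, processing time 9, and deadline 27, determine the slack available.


Slack = due - current_time - processing
= 27 - 0 - 9
= 18


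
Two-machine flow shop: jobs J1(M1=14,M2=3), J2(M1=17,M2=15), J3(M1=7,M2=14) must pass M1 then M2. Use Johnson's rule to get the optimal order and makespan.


Johnson's rule:
Group 1 (M1≤M2, sort by M1): ['J3']
Group 2 (M1>M2, sort desc M2): ['J2', 'J1']
Sequence: J3 → J2 → J1
Makespan calculation:
  J3: M1 done=7, M2 done=21
  J2: M1 done=24, M2 done=39
  J1: M1 done=38, M2 done=42
= Sequence: J3 → J2 → J1, Makespan: 42


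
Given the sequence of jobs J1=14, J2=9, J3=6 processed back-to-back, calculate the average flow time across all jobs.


Completion times:
  J1: completes at 14
  J2: completes at 23
  J3: completes at 29
Sum = 66
Average = 66/3
= 22.00


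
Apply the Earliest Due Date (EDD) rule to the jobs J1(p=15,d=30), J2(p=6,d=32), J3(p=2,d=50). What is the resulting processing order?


EDD: sort by earliest due date
  J1: d=30, p=15
  J2: d=32, p=6
  J3: d=50, p=2
Order: J1 → J2 → J3


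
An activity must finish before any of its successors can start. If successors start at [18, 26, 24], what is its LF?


LF = min of all successor start times
Successors start at: [18, 26, 24]
LF = min(18, 26, 24)
= 18


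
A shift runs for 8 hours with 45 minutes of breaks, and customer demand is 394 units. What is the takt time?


Available = 8×60 - 45 = 435 min
Takt time = 435 / 394
= 1.10 min/unit


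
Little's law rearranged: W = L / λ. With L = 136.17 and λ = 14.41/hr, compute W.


Little's law: L = λW → W = L / λ
= 136.17 / 14.41
= 9.45 hours


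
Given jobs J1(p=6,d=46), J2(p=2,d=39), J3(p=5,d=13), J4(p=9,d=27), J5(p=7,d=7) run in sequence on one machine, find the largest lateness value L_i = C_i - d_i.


Lateness per job (L = C - d):
  J1: C=6, d=46, L=-40
  J2: C=8, d=39, L=-31
  J3: C=13, d=13, L=0
  J4: C=22, d=27, L=-5
  J5: C=29, d=7, L=22
Lmax = max(-40, -31, 0, -5, 22)
= 22


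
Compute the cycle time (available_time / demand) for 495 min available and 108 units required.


Cycle time = available time / demand
= 495 / 108
= 4.58 min/unit


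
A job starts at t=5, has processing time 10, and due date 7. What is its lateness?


Completion = 5 + 10 = 15
Lateness = C - d = 15 - 7
= 8


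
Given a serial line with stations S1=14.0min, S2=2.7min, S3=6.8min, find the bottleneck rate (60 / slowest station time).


Bottleneck = longest station time
Station times: [14.0, 2.7, 6.8]
Max = 14.0 min
Rate = 60 / 14.0
= 4.29 units/hour (bottleneck: 14.0min)


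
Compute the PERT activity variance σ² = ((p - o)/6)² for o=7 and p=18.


σ² = ((p - o) / 6)² = (p - o)² / 36
= (18 - 7)² / 36
= 11² / 36
= 121 / 36
= 3.3611


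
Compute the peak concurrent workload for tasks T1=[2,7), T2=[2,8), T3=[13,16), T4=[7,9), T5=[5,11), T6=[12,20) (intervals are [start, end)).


Check each time point for overlaps:
  t=5: 3 tasks active (T1, T2, T5)
Max concurrent = 3


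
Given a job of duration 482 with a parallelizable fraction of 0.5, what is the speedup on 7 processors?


Amdahl's law: T_p = T × ((1-p) + p/N)
= 482 × ((1-0.5) + 0.5/7)
= 482 × (0.50 + 0.0714)
= 482 × 0.5714
= 275.43
Speedup = 482/275.43
= 1.75×


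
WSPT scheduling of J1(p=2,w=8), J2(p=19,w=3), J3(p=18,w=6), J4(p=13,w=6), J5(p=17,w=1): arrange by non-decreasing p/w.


WSPT (Smith's rule): sort by p/w ascending
  J1: p/w = 2/8 = 0.250
  J4: p/w = 13/6 = 2.167
  J3: p/w = 18/6 = 3.000
  J2: p/w = 19/3 = 6.333
  J5: p/w = 17/1 = 17.000
Order: J1 → J4 → J3 → J2 → J5


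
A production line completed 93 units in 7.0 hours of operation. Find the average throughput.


Throughput = units / time
= 93 / 7.0
= 13.3 units/hour


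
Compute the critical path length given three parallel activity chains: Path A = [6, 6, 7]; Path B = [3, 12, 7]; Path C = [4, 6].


Path A: 6 + 6 + 7 = 19
Path B: 3 + 12 + 7 = 22
Path C: 4 + 6 = 10
Critical path = longest = max(19, 22, 10)
= 22 (Path B)


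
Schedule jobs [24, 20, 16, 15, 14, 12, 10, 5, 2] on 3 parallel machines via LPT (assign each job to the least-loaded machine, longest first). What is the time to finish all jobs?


Jobs (LPT sorted): [24, 20, 16, 15, 14, 12, 10, 5, 2]
Machines: 3
  J=24 → Machine 1 (load: 0+24=24)
  J=20 → Machine 2 (load: 0+20=20)
  J=16 → Machine 3 (load: 0+16=16)
  J=15 → Machine 3 (load: 16+15=31)
  J=14 → Machine 2 (load: 20+14=34)
  J=12 → Machine 1 (load: 24+12=36)
  J=10 → Machine 3 (load: 31+10=41)
  J=5 → Machine 2 (load: 34+5=39)
  J=2 → Machine 1 (load: 36+2=38)
Machine loads: [38, 39, 41]
Makespan = max = 41 time units


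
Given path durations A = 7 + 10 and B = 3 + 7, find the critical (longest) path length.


Path A: 7 + 10 = 17
Path B: 3 + 7 = 10
Critical path = longest = max(17, 10)
= 17 (Path A)


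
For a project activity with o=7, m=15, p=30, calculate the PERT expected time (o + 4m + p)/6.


te = (o + 4m + p) / 6
= (7 + 4×15 + 30) / 6
= (7 + 60 + 30) / 6
= 97 / 6
= 16.17
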